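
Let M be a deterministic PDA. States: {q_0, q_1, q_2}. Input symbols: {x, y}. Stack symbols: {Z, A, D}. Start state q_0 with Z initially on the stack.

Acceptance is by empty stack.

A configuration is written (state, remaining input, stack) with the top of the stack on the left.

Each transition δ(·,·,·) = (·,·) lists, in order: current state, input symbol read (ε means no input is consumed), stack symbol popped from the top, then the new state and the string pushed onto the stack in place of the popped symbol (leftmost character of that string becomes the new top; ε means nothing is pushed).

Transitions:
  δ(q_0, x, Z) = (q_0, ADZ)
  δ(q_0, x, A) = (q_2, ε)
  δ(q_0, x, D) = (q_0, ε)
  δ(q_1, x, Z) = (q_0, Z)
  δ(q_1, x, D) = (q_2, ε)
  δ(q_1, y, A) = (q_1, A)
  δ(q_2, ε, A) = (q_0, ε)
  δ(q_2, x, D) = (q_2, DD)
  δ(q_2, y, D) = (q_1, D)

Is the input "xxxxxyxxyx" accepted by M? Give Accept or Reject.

(q_0, xxxxxyxxyx, Z) ⊢ (q_0, xxxxyxxyx, ADZ) ⊢ (q_2, xxxyxxyx, DZ) ⊢ (q_2, xxyxxyx, DDZ) ⊢ (q_2, xyxxyx, DDDZ) ⊢ (q_2, yxxyx, DDDDZ) ⊢ (q_1, xxyx, DDDDZ) ⊢ (q_2, xyx, DDDZ) ⊢ (q_2, yx, DDDDZ) ⊢ (q_1, x, DDDDZ) ⊢ (q_2, ε, DDDZ)
All input consumed; stack is DDDZ, not empty, and no further ε-move applies.

Reject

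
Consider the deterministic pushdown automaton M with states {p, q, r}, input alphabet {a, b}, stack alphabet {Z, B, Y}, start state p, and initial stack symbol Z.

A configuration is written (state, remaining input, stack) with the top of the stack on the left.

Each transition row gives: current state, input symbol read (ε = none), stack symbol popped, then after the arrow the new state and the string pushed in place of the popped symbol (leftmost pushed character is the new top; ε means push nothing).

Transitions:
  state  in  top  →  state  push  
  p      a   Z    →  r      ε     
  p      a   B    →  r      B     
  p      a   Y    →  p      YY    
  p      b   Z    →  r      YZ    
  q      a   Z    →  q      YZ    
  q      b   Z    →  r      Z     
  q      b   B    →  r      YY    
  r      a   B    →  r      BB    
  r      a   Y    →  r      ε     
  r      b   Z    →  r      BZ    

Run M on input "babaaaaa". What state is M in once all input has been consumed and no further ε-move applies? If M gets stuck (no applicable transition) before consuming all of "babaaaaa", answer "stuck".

(p, babaaaaa, Z)
  read b, top Z: go to r, push YZ → (r, abaaaaa, YZ)
  read a, top Y: go to r, push ε → (r, baaaaa, Z)
  read b, top Z: go to r, push BZ → (r, aaaaa, BZ)
  read a, top B: go to r, push BB → (r, aaaa, BBZ)
  read a, top B: go to r, push BB → (r, aaa, BBBZ)
  read a, top B: go to r, push BB → (r, aa, BBBBZ)
  read a, top B: go to r, push BB → (r, a, BBBBBZ)
  read a, top B: go to r, push BB → (r, ε, BBBBBBZ)
All input consumed; M is in state r.

r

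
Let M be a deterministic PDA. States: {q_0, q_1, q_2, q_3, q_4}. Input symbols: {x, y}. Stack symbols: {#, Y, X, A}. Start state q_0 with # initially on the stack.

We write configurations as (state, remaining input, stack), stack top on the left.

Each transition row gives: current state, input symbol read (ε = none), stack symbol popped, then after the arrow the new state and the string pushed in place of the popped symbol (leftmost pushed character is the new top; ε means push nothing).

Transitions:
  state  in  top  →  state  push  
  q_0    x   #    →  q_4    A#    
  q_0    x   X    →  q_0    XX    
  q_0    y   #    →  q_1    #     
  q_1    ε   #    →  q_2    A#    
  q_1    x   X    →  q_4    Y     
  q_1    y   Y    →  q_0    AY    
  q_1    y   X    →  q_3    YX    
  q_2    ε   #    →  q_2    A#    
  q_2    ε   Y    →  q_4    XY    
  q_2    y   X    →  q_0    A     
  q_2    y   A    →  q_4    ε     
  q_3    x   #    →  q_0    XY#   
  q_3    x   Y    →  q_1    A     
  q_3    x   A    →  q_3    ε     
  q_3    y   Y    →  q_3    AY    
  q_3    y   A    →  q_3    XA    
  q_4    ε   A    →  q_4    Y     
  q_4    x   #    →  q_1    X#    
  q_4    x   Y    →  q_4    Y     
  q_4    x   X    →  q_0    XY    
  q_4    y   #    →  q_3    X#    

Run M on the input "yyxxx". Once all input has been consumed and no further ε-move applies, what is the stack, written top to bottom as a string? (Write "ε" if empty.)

Y#

(q_0, yyxxx, #) ⊢ (q_1, yxxx, #) ⊢ (q_2, yxxx, A#) ⊢ (q_4, xxx, #) ⊢ (q_1, xx, X#) ⊢ (q_4, x, Y#) ⊢ (q_4, ε, Y#)
All input consumed in state q_4 with stack Y#.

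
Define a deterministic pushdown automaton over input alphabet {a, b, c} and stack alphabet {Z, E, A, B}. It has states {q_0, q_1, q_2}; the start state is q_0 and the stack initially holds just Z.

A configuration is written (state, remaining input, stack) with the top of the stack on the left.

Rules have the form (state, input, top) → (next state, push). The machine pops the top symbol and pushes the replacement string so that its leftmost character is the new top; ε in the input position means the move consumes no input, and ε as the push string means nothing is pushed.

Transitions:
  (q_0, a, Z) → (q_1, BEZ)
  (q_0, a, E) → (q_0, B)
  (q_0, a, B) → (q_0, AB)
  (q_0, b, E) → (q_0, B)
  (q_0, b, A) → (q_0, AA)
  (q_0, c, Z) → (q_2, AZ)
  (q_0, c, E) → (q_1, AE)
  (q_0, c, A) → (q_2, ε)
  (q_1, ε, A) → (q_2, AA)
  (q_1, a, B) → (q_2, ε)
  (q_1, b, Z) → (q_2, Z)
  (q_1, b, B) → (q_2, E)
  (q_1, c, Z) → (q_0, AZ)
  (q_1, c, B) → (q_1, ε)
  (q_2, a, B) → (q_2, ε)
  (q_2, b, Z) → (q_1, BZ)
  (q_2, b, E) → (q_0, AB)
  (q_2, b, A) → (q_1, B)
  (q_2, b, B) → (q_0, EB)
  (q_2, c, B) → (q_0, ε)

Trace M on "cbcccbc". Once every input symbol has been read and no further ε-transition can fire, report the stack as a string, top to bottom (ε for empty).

(q_0, cbcccbc, Z) ⊢ (q_2, bcccbc, AZ) ⊢ (q_1, cccbc, BZ) ⊢ (q_1, ccbc, Z) ⊢ (q_0, cbc, AZ) ⊢ (q_2, bc, Z) ⊢ (q_1, c, BZ) ⊢ (q_1, ε, Z)
All input consumed in state q_1 with stack Z.

Z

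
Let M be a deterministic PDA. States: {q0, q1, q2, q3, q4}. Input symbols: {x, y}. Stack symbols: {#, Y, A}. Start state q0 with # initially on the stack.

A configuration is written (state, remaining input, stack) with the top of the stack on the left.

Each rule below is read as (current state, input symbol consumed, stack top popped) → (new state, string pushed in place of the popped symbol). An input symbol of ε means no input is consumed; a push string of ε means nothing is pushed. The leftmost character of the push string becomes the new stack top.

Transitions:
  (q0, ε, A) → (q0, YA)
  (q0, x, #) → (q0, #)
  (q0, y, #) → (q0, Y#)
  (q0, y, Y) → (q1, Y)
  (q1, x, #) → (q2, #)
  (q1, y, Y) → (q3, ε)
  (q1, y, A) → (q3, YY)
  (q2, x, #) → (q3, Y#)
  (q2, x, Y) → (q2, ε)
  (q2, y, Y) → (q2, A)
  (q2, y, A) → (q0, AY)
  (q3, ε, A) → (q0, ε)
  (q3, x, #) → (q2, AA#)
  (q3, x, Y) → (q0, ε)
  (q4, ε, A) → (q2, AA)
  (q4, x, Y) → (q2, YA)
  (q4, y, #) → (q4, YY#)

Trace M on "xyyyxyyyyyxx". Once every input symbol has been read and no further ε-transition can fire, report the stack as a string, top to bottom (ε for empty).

(q0, xyyyxyyyyyxx, #) ⊢ (q0, yyyxyyyyyxx, #) ⊢ (q0, yyxyyyyyxx, Y#) ⊢ (q1, yxyyyyyxx, Y#) ⊢ (q3, xyyyyyxx, #) ⊢ (q2, yyyyyxx, AA#) ⊢ (q0, yyyyxx, AYA#) ⊢ (q0, yyyyxx, YAYA#) ⊢ (q1, yyyxx, YAYA#) ⊢ (q3, yyxx, AYA#) ⊢ (q0, yyxx, YA#) ⊢ (q1, yxx, YA#) ⊢ (q3, xx, A#) ⊢ (q0, xx, #) ⊢ (q0, x, #) ⊢ (q0, ε, #)
All input consumed in state q0 with stack #.

#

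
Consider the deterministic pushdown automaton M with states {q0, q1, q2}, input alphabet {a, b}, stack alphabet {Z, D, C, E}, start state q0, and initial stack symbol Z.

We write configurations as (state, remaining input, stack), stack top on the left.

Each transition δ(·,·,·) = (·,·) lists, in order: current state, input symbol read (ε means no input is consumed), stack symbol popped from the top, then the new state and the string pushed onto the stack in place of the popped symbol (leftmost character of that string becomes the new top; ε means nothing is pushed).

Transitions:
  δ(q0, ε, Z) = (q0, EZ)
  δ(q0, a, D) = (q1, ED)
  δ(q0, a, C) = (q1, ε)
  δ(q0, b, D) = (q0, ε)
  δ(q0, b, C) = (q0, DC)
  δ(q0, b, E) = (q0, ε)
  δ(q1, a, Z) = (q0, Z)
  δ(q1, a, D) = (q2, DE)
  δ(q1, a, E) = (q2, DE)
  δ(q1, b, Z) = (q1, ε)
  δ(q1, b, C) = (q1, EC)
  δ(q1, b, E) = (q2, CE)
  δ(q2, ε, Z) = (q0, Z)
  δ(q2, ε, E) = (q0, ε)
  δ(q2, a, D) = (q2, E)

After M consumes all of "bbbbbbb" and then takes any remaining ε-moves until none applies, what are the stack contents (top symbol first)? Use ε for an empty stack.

(q0, bbbbbbb, Z)
  ε-move, top Z: go to q0, push EZ → (q0, bbbbbbb, EZ)
  read b, top E: go to q0, push ε → (q0, bbbbbb, Z)
  ε-move, top Z: go to q0, push EZ → (q0, bbbbbb, EZ)
  read b, top E: go to q0, push ε → (q0, bbbbb, Z)
  ε-move, top Z: go to q0, push EZ → (q0, bbbbb, EZ)
  read b, top E: go to q0, push ε → (q0, bbbb, Z)
  ε-move, top Z: go to q0, push EZ → (q0, bbbb, EZ)
  read b, top E: go to q0, push ε → (q0, bbb, Z)
  ε-move, top Z: go to q0, push EZ → (q0, bbb, EZ)
  read b, top E: go to q0, push ε → (q0, bb, Z)
  ε-move, top Z: go to q0, push EZ → (q0, bb, EZ)
  read b, top E: go to q0, push ε → (q0, b, Z)
  ε-move, top Z: go to q0, push EZ → (q0, b, EZ)
  read b, top E: go to q0, push ε → (q0, ε, Z)
  ε-move, top Z: go to q0, push EZ → (q0, ε, EZ)
All input consumed in state q0 with stack EZ.

EZ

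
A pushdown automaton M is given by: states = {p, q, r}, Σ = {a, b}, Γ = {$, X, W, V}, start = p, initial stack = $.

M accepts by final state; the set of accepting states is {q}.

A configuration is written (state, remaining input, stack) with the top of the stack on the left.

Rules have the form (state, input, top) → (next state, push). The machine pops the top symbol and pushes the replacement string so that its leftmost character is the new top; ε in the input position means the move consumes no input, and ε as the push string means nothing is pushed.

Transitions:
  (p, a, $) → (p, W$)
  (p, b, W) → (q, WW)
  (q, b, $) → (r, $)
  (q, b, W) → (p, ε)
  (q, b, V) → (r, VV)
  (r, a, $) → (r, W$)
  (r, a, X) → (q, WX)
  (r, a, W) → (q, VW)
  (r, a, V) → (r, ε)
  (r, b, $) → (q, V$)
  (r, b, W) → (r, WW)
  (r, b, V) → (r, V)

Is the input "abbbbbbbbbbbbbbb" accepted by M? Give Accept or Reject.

One accepting computation: (p, abbbbbbbbbbbbbbb, $) ⊢ (p, bbbbbbbbbbbbbbb, W$) ⊢ (q, bbbbbbbbbbbbbb, WW$) ⊢ (p, bbbbbbbbbbbbb, W$) ⊢ (q, bbbbbbbbbbbb, WW$) ⊢ (p, bbbbbbbbbbb, W$) ⊢ (q, bbbbbbbbbb, WW$) ⊢ (p, bbbbbbbbb, W$) ⊢ (q, bbbbbbbb, WW$) ⊢ (p, bbbbbbb, W$) ⊢ (q, bbbbbb, WW$) ⊢ (p, bbbbb, W$) ⊢ (q, bbbb, WW$) ⊢ (p, bbb, W$) ⊢ (q, bb, WW$) ⊢ (p, b, W$) ⊢ (q, ε, WW$)
All input consumed and state q ∈ F.

Accept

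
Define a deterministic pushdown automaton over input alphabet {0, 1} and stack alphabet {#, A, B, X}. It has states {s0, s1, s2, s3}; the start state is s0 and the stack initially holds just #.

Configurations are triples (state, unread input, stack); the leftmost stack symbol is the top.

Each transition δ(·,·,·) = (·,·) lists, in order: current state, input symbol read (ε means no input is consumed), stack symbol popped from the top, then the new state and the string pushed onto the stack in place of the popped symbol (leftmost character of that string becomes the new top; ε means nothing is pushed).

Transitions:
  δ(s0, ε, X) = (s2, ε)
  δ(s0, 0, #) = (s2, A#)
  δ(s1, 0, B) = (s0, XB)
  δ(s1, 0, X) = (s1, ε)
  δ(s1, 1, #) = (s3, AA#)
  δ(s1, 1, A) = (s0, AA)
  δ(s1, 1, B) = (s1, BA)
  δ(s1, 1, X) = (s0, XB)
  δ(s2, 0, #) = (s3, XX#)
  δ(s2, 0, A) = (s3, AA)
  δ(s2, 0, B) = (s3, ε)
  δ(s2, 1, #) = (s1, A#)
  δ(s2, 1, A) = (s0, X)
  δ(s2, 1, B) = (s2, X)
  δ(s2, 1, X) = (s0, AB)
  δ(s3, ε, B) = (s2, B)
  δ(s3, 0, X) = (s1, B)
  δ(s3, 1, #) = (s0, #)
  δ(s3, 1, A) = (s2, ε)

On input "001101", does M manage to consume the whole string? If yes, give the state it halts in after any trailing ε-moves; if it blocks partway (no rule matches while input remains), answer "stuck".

(s0, 001101, #)
  read 0, top #: go to s2, push A# → (s2, 01101, A#)
  read 0, top A: go to s3, push AA → (s3, 1101, AA#)
  read 1, top A: go to s2, push ε → (s2, 101, A#)
  read 1, top A: go to s0, push X → (s0, 01, X#)
  ε-move, top X: go to s2, push ε → (s2, 01, #)
  read 0, top #: go to s3, push XX# → (s3, 1, XX#)
No transition for (s3, 1, top X); M blocks with input 1 remaining.

stuck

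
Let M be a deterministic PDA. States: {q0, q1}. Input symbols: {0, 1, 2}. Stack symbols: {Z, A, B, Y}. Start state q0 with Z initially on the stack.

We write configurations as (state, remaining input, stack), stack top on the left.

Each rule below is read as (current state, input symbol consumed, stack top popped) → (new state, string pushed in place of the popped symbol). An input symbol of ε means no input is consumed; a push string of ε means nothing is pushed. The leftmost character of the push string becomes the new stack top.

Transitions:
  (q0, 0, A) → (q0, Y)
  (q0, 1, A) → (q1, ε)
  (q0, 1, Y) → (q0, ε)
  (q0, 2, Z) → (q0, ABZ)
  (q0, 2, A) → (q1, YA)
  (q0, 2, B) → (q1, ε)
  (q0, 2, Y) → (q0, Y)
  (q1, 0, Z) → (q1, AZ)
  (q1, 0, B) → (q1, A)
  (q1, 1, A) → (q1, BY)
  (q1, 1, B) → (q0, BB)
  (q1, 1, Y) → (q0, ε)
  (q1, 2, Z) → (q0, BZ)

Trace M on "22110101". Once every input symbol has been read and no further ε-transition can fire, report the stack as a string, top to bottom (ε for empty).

(q0, 22110101, Z)
  read 2, top Z: go to q0, push ABZ → (q0, 2110101, ABZ)
  read 2, top A: go to q1, push YA → (q1, 110101, YABZ)
  read 1, top Y: go to q0, push ε → (q0, 10101, ABZ)
  read 1, top A: go to q1, push ε → (q1, 0101, BZ)
  read 0, top B: go to q1, push A → (q1, 101, AZ)
  read 1, top A: go to q1, push BY → (q1, 01, BYZ)
  read 0, top B: go to q1, push A → (q1, 1, AYZ)
  read 1, top A: go to q1, push BY → (q1, ε, BYYZ)
All input consumed in state q1 with stack BYYZ.

BYYZ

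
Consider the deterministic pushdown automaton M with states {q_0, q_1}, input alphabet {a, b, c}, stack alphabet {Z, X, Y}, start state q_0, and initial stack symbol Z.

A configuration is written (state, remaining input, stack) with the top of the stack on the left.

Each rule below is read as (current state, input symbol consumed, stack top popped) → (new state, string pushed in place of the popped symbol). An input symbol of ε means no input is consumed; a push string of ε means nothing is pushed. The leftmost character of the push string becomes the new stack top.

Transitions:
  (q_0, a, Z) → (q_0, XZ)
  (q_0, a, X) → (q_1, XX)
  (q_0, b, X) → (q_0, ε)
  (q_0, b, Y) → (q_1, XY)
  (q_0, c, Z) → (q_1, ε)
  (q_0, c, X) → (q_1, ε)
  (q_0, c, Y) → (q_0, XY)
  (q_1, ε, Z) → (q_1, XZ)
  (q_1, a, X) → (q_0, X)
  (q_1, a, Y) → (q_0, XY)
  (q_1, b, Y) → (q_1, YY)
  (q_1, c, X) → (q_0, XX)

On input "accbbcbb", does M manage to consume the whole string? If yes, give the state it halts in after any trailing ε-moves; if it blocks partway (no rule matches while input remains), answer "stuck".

(q_0, accbbcbb, Z) ⊢ (q_0, ccbbcbb, XZ) ⊢ (q_1, cbbcbb, Z) ⊢ (q_1, cbbcbb, XZ) ⊢ (q_0, bbcbb, XXZ) ⊢ (q_0, bcbb, XZ) ⊢ (q_0, cbb, Z) ⊢ (q_1, bb, ε)
No transition for (q_1, b, top ε); M blocks with input bb remaining.

stuck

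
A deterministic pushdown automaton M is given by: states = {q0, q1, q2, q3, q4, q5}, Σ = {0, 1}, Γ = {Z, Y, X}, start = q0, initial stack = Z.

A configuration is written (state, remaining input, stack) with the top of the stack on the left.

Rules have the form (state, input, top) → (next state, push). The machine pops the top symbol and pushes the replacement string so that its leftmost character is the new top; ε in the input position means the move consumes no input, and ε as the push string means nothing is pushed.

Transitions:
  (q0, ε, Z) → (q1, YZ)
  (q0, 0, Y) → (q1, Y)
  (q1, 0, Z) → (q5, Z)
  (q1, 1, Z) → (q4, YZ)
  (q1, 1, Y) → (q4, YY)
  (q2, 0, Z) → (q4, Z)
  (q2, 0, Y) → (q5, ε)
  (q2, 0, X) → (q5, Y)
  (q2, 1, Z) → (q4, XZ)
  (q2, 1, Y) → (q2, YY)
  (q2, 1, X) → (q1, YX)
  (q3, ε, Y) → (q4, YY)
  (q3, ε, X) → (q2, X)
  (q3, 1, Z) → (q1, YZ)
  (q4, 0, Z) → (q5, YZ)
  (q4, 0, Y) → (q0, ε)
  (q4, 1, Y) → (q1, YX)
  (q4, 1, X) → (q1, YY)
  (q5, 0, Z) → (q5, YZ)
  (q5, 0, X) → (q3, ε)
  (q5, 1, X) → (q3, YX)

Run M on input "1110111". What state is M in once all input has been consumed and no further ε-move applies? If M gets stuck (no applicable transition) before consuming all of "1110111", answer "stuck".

(q0, 1110111, Z)
  ε-move, top Z: go to q1, push YZ → (q1, 1110111, YZ)
  read 1, top Y: go to q4, push YY → (q4, 110111, YYZ)
  read 1, top Y: go to q1, push YX → (q1, 10111, YXYZ)
  read 1, top Y: go to q4, push YY → (q4, 0111, YYXYZ)
  read 0, top Y: go to q0, push ε → (q0, 111, YXYZ)
No transition for (q0, 1, top Y); M blocks with input 111 remaining.

stuck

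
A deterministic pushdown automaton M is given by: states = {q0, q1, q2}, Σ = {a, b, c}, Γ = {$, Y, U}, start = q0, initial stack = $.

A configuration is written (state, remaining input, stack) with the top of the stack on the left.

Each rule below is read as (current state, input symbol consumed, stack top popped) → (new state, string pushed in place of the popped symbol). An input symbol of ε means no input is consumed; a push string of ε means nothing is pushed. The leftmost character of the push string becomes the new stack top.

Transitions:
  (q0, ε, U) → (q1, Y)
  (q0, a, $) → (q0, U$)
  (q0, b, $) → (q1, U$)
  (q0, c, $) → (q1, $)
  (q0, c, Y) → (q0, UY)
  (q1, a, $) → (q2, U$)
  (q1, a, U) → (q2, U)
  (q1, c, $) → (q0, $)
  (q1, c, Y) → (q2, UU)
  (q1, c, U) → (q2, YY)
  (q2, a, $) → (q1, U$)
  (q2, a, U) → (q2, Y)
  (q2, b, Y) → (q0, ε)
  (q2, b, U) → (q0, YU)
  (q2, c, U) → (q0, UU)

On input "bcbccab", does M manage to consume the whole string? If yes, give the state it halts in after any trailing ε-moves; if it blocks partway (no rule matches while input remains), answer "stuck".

q1

(q0, bcbccab, $)
  read b, top $: go to q1, push U$ → (q1, cbccab, U$)
  read c, top U: go to q2, push YY → (q2, bccab, YY$)
  read b, top Y: go to q0, push ε → (q0, ccab, Y$)
  read c, top Y: go to q0, push UY → (q0, cab, UY$)
  ε-move, top U: go to q1, push Y → (q1, cab, YY$)
  read c, top Y: go to q2, push UU → (q2, ab, UUY$)
  read a, top U: go to q2, push Y → (q2, b, YUY$)
  read b, top Y: go to q0, push ε → (q0, ε, UY$)
  ε-move, top U: go to q1, push Y → (q1, ε, YY$)
All input consumed; M is in state q1.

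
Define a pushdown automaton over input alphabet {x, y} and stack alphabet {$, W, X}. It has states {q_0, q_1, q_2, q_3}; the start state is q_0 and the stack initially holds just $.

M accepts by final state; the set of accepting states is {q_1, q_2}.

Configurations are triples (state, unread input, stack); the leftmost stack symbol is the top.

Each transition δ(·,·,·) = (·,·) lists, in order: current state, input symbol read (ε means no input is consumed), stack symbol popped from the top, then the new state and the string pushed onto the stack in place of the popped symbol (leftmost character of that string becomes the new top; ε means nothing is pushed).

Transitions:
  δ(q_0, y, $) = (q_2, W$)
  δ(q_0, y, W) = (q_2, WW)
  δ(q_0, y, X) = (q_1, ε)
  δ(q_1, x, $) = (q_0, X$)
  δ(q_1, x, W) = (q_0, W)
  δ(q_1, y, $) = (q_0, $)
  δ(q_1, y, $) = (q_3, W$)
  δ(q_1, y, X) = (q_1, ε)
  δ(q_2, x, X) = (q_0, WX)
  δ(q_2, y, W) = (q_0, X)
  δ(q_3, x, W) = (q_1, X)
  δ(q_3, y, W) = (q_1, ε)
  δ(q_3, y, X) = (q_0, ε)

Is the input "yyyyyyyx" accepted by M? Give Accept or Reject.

Reject

No computation consumes all input and reaches a final state.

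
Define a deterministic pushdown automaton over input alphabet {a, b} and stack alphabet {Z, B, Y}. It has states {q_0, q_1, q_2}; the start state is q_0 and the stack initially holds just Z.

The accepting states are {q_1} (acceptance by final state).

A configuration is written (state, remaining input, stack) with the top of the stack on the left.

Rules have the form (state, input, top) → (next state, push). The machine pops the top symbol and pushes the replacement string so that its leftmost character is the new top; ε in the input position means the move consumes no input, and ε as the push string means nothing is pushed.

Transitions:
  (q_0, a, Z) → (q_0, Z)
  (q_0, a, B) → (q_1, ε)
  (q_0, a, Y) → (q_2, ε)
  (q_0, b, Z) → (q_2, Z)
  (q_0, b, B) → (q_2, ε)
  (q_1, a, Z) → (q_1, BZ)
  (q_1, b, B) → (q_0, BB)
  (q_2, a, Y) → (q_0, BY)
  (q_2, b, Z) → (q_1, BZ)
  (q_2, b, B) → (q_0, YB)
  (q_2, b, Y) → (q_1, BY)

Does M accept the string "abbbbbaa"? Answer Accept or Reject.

Reject

(q_0, abbbbbaa, Z)
  read a, top Z: go to q_0, push Z → (q_0, bbbbbaa, Z)
  read b, top Z: go to q_2, push Z → (q_2, bbbbaa, Z)
  read b, top Z: go to q_1, push BZ → (q_1, bbbaa, BZ)
  read b, top B: go to q_0, push BB → (q_0, bbaa, BBZ)
  read b, top B: go to q_2, push ε → (q_2, baa, BZ)
  read b, top B: go to q_0, push YB → (q_0, aa, YBZ)
  read a, top Y: go to q_2, push ε → (q_2, a, BZ)
No transition applies at (q_2, a, BZ); input not fully consumed.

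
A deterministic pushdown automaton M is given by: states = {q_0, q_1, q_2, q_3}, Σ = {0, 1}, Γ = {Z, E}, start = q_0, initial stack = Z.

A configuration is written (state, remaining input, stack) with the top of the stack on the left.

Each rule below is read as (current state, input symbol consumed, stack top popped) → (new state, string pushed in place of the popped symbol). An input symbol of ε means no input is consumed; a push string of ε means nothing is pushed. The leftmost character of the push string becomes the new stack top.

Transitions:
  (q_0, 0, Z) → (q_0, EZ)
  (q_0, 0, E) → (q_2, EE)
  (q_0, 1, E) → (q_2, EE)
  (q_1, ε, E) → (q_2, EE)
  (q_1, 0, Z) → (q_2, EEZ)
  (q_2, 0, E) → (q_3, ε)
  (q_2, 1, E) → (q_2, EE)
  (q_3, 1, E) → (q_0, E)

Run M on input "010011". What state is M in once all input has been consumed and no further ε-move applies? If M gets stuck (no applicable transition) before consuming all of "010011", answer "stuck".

(q_0, 010011, Z)
  read 0, top Z: go to q_0, push EZ → (q_0, 10011, EZ)
  read 1, top E: go to q_2, push EE → (q_2, 0011, EEZ)
  read 0, top E: go to q_3, push ε → (q_3, 011, EZ)
No transition for (q_3, 0, top E); M blocks with input 011 remaining.

stuck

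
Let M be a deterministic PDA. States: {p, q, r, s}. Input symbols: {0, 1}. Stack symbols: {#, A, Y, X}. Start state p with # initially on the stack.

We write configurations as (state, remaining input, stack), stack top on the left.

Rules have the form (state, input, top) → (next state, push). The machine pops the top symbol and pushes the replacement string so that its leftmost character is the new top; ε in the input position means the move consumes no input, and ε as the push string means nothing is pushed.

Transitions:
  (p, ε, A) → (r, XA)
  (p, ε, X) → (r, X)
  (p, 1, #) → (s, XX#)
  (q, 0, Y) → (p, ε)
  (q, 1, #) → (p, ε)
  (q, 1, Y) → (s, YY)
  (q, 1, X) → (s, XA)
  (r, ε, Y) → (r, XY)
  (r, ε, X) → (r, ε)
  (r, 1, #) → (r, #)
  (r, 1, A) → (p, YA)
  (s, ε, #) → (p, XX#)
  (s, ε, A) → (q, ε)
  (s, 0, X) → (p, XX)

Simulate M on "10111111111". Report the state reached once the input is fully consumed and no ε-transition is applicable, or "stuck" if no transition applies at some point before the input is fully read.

r

(p, 10111111111, #)
  read 1, top #: go to s, push XX# → (s, 0111111111, XX#)
  read 0, top X: go to p, push XX → (p, 111111111, XXX#)
  ε-move, top X: go to r, push X → (r, 111111111, XXX#)
  ε-move, top X: go to r, push ε → (r, 111111111, XX#)
  ε-move, top X: go to r, push ε → (r, 111111111, X#)
  ε-move, top X: go to r, push ε → (r, 111111111, #)
  read 1, top #: go to r, push # → (r, 11111111, #)
  read 1, top #: go to r, push # → (r, 1111111, #)
  read 1, top #: go to r, push # → (r, 111111, #)
  read 1, top #: go to r, push # → (r, 11111, #)
  read 1, top #: go to r, push # → (r, 1111, #)
  read 1, top #: go to r, push # → (r, 111, #)
  read 1, top #: go to r, push # → (r, 11, #)
  read 1, top #: go to r, push # → (r, 1, #)
  read 1, top #: go to r, push # → (r, ε, #)
All input consumed; M is in state r.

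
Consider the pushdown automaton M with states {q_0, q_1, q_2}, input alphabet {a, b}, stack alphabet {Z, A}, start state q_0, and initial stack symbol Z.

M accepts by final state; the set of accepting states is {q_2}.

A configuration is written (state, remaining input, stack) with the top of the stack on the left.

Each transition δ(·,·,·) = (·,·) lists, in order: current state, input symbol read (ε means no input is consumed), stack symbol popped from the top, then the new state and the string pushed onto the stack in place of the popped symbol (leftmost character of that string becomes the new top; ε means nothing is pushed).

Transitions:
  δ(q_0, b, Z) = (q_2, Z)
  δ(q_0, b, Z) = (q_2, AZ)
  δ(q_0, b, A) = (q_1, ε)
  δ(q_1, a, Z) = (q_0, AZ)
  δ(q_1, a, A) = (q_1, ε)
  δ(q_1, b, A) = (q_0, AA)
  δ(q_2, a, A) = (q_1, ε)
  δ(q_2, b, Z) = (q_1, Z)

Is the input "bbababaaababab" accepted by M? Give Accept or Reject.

No computation consumes all input and reaches a final state.

Reject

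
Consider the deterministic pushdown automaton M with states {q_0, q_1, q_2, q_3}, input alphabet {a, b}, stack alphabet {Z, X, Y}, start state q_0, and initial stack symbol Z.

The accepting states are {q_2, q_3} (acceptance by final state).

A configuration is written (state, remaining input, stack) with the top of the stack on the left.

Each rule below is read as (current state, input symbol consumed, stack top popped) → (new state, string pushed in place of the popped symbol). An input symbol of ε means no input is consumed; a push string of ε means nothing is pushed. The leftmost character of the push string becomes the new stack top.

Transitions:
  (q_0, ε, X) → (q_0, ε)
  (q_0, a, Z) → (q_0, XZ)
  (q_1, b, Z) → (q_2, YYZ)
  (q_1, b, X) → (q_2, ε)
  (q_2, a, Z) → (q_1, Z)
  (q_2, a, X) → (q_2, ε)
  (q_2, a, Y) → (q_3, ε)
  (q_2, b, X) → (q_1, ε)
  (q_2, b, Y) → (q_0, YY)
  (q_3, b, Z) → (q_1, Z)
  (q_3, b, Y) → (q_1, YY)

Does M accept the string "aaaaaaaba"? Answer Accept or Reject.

Reject

(q_0, aaaaaaaba, Z)
  read a, top Z: go to q_0, push XZ → (q_0, aaaaaaba, XZ)
  ε-move, top X: go to q_0, push ε → (q_0, aaaaaaba, Z)
  read a, top Z: go to q_0, push XZ → (q_0, aaaaaba, XZ)
  ε-move, top X: go to q_0, push ε → (q_0, aaaaaba, Z)
  read a, top Z: go to q_0, push XZ → (q_0, aaaaba, XZ)
  ε-move, top X: go to q_0, push ε → (q_0, aaaaba, Z)
  read a, top Z: go to q_0, push XZ → (q_0, aaaba, XZ)
  ε-move, top X: go to q_0, push ε → (q_0, aaaba, Z)
  read a, top Z: go to q_0, push XZ → (q_0, aaba, XZ)
  ε-move, top X: go to q_0, push ε → (q_0, aaba, Z)
  read a, top Z: go to q_0, push XZ → (q_0, aba, XZ)
  ε-move, top X: go to q_0, push ε → (q_0, aba, Z)
  read a, top Z: go to q_0, push XZ → (q_0, ba, XZ)
  ε-move, top X: go to q_0, push ε → (q_0, ba, Z)
No transition applies at (q_0, ba, Z); input not fully consumed.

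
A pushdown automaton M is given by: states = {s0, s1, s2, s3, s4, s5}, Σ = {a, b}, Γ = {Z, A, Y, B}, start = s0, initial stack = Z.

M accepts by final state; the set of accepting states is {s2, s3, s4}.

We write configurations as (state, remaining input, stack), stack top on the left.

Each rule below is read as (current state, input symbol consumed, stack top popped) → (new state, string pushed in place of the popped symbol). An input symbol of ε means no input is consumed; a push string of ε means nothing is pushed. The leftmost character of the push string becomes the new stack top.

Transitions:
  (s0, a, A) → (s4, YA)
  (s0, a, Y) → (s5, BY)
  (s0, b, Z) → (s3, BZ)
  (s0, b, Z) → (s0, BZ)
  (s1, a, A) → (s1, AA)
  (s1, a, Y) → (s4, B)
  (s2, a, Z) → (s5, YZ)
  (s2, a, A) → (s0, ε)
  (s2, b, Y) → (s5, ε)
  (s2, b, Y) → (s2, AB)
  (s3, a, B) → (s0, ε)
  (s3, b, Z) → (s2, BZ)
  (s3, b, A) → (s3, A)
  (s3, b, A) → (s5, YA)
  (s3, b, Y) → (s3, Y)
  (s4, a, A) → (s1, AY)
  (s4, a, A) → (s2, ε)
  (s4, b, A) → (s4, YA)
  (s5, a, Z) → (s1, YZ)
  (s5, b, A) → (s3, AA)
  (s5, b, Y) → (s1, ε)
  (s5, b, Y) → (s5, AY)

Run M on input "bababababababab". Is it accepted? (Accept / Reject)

One accepting computation: (s0, bababababababab, Z) ⊢ (s3, ababababababab, BZ) ⊢ (s0, babababababab, Z) ⊢ (s3, abababababab, BZ) ⊢ (s0, bababababab, Z) ⊢ (s3, ababababab, BZ) ⊢ (s0, babababab, Z) ⊢ (s3, abababab, BZ) ⊢ (s0, bababab, Z) ⊢ (s3, ababab, BZ) ⊢ (s0, babab, Z) ⊢ (s3, abab, BZ) ⊢ (s0, bab, Z) ⊢ (s3, ab, BZ) ⊢ (s0, b, Z) ⊢ (s3, ε, BZ)
All input consumed and state s3 ∈ F.

Accept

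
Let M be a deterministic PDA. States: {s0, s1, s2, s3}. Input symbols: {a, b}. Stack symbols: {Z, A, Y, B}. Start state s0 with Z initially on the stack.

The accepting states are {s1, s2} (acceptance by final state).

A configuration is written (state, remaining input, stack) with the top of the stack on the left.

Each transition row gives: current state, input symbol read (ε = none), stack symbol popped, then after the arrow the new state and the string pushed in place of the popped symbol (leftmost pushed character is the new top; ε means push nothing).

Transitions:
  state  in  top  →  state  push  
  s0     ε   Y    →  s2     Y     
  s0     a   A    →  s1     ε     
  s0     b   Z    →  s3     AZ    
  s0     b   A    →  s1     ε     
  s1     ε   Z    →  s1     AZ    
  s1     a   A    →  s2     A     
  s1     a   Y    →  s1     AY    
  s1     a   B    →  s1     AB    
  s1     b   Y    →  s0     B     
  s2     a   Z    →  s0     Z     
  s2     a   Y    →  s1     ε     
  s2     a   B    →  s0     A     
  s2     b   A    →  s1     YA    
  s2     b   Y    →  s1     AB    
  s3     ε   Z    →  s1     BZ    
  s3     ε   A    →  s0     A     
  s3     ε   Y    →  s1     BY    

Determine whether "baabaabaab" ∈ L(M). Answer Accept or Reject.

Accept

(s0, baabaabaab, Z)
  read b, top Z: go to s3, push AZ → (s3, aabaabaab, AZ)
  ε-move, top A: go to s0, push A → (s0, aabaabaab, AZ)
  read a, top A: go to s1, push ε → (s1, abaabaab, Z)
  ε-move, top Z: go to s1, push AZ → (s1, abaabaab, AZ)
  read a, top A: go to s2, push A → (s2, baabaab, AZ)
  read b, top A: go to s1, push YA → (s1, aabaab, YAZ)
  read a, top Y: go to s1, push AY → (s1, abaab, AYAZ)
  read a, top A: go to s2, push A → (s2, baab, AYAZ)
  read b, top A: go to s1, push YA → (s1, aab, YAYAZ)
  read a, top Y: go to s1, push AY → (s1, ab, AYAYAZ)
  read a, top A: go to s2, push A → (s2, b, AYAYAZ)
  read b, top A: go to s1, push YA → (s1, ε, YAYAYAZ)
All input consumed; state s1 ∈ F.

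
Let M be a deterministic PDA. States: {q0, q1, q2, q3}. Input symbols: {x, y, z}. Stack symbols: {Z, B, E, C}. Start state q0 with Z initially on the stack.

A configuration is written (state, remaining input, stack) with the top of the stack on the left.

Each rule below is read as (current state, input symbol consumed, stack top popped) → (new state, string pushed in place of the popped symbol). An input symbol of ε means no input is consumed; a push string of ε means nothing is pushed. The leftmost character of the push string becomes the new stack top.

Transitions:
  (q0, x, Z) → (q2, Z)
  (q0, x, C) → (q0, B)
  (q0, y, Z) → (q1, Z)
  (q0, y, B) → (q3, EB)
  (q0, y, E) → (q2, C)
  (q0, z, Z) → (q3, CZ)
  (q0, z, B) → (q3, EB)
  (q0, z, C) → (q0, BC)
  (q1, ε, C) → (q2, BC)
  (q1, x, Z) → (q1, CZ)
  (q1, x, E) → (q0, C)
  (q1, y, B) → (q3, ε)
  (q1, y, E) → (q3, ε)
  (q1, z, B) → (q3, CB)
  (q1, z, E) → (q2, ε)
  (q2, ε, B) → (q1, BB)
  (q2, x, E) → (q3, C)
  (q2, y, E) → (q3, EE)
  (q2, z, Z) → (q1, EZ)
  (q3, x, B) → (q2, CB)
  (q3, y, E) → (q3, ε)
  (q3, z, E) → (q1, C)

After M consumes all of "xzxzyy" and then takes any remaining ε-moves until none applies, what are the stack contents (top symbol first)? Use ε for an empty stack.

BCZ

(q0, xzxzyy, Z) ⊢ (q2, zxzyy, Z) ⊢ (q1, xzyy, EZ) ⊢ (q0, zyy, CZ) ⊢ (q0, yy, BCZ) ⊢ (q3, y, EBCZ) ⊢ (q3, ε, BCZ)
All input consumed in state q3 with stack BCZ.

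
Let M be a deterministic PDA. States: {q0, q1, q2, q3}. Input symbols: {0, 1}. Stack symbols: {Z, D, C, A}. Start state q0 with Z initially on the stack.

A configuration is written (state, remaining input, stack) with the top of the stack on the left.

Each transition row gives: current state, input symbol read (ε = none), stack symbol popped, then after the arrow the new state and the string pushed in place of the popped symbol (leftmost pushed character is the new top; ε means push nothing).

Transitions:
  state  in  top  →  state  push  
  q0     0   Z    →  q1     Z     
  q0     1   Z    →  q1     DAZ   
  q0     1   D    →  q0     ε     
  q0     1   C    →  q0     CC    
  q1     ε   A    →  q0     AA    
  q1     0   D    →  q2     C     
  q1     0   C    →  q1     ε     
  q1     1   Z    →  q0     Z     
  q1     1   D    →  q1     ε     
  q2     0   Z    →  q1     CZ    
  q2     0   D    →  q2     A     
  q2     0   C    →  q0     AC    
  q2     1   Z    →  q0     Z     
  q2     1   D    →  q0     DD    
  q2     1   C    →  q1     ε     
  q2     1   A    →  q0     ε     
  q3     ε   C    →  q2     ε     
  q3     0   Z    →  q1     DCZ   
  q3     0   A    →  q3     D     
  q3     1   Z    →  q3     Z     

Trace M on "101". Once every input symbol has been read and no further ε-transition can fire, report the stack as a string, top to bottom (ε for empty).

AAZ

(q0, 101, Z)
  read 1, top Z: go to q1, push DAZ → (q1, 01, DAZ)
  read 0, top D: go to q2, push C → (q2, 1, CAZ)
  read 1, top C: go to q1, push ε → (q1, ε, AZ)
  ε-move, top A: go to q0, push AA → (q0, ε, AAZ)
All input consumed in state q0 with stack AAZ.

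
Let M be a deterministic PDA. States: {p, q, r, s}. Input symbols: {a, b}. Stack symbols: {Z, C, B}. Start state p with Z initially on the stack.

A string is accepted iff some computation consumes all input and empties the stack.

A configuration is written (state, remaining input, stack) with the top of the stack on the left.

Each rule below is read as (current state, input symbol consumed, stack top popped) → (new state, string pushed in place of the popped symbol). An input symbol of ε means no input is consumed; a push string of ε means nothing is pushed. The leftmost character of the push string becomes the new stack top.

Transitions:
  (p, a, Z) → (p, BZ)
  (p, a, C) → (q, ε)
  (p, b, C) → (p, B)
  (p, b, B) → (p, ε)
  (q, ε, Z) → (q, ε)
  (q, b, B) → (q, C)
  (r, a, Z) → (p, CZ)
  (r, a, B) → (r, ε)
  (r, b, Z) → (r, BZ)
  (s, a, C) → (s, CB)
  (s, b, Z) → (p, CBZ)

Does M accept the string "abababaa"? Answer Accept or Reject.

Reject

(p, abababaa, Z)
  read a, top Z: go to p, push BZ → (p, bababaa, BZ)
  read b, top B: go to p, push ε → (p, ababaa, Z)
  read a, top Z: go to p, push BZ → (p, babaa, BZ)
  read b, top B: go to p, push ε → (p, abaa, Z)
  read a, top Z: go to p, push BZ → (p, baa, BZ)
  read b, top B: go to p, push ε → (p, aa, Z)
  read a, top Z: go to p, push BZ → (p, a, BZ)
No transition applies at (p, a, BZ); input not fully consumed.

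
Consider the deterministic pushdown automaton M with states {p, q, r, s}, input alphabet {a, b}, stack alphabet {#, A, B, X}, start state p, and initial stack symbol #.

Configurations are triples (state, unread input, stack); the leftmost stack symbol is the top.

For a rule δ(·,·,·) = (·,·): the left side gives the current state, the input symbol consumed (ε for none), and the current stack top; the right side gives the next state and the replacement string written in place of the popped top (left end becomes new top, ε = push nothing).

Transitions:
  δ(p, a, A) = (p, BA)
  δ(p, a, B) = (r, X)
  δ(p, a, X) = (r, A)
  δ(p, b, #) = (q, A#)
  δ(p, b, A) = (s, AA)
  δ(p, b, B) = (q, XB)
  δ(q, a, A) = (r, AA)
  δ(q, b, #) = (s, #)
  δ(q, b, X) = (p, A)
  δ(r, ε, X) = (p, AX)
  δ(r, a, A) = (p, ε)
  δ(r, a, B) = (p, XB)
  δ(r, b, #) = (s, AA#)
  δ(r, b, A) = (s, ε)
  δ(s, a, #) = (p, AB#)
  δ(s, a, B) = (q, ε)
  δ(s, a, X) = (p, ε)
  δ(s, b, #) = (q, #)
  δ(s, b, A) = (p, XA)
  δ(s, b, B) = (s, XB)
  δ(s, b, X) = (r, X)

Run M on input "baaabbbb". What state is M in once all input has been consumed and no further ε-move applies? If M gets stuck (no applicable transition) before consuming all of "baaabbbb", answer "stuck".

(p, baaabbbb, #)
  read b, top #: go to q, push A# → (q, aaabbbb, A#)
  read a, top A: go to r, push AA → (r, aabbbb, AA#)
  read a, top A: go to p, push ε → (p, abbbb, A#)
  read a, top A: go to p, push BA → (p, bbbb, BA#)
  read b, top B: go to q, push XB → (q, bbb, XBA#)
  read b, top X: go to p, push A → (p, bb, ABA#)
  read b, top A: go to s, push AA → (s, b, AABA#)
  read b, top A: go to p, push XA → (p, ε, XAABA#)
All input consumed; M is in state p.

p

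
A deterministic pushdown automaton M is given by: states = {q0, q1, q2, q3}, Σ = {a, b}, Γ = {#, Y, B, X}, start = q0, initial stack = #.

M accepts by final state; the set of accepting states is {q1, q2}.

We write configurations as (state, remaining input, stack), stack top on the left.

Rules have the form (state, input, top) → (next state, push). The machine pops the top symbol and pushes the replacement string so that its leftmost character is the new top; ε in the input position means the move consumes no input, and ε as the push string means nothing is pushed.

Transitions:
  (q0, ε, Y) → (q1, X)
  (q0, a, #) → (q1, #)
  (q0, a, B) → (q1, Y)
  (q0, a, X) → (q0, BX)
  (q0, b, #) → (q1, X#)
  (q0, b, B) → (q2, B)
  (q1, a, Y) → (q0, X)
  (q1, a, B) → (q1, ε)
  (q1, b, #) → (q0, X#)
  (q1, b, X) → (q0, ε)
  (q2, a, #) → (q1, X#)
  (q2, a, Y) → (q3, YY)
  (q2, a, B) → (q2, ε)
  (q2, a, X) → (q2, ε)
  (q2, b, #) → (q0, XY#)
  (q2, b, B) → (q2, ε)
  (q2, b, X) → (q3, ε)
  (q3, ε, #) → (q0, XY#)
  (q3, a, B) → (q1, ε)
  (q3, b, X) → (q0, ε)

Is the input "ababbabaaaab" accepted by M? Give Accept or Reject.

(q0, ababbabaaaab, #)
  read a, top #: go to q1, push # → (q1, babbabaaaab, #)
  read b, top #: go to q0, push X# → (q0, abbabaaaab, X#)
  read a, top X: go to q0, push BX → (q0, bbabaaaab, BX#)
  read b, top B: go to q2, push B → (q2, babaaaab, BX#)
  read b, top B: go to q2, push ε → (q2, abaaaab, X#)
  read a, top X: go to q2, push ε → (q2, baaaab, #)
  read b, top #: go to q0, push XY# → (q0, aaaab, XY#)
  read a, top X: go to q0, push BX → (q0, aaab, BXY#)
  read a, top B: go to q1, push Y → (q1, aab, YXY#)
  read a, top Y: go to q0, push X → (q0, ab, XXY#)
  read a, top X: go to q0, push BX → (q0, b, BXXY#)
  read b, top B: go to q2, push B → (q2, ε, BXXY#)
All input consumed; state q2 ∈ F.

Accept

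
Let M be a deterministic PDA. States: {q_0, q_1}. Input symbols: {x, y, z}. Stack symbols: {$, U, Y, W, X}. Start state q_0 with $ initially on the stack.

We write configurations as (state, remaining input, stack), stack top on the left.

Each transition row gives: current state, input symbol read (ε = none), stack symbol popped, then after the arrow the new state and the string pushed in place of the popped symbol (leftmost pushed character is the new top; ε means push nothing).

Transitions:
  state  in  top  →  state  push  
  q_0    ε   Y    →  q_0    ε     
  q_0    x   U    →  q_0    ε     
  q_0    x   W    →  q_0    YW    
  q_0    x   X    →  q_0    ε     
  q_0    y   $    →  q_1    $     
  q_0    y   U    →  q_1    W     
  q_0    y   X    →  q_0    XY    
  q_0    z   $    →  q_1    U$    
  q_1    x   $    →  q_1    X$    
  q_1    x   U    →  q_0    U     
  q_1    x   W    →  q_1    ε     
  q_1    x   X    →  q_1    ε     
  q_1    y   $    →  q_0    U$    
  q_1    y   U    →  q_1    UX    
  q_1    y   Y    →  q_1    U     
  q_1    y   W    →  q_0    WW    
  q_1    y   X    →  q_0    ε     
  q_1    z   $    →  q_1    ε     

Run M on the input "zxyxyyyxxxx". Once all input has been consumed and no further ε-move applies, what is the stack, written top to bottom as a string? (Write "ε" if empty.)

(q_0, zxyxyyyxxxx, $)
  read z, top $: go to q_1, push U$ → (q_1, xyxyyyxxxx, U$)
  read x, top U: go to q_0, push U → (q_0, yxyyyxxxx, U$)
  read y, top U: go to q_1, push W → (q_1, xyyyxxxx, W$)
  read x, top W: go to q_1, push ε → (q_1, yyyxxxx, $)
  read y, top $: go to q_0, push U$ → (q_0, yyxxxx, U$)
  read y, top U: go to q_1, push W → (q_1, yxxxx, W$)
  read y, top W: go to q_0, push WW → (q_0, xxxx, WW$)
  read x, top W: go to q_0, push YW → (q_0, xxx, YWW$)
  ε-move, top Y: go to q_0, push ε → (q_0, xxx, WW$)
  read x, top W: go to q_0, push YW → (q_0, xx, YWW$)
  ε-move, top Y: go to q_0, push ε → (q_0, xx, WW$)
  read x, top W: go to q_0, push YW → (q_0, x, YWW$)
  ε-move, top Y: go to q_0, push ε → (q_0, x, WW$)
  read x, top W: go to q_0, push YW → (q_0, ε, YWW$)
  ε-move, top Y: go to q_0, push ε → (q_0, ε, WW$)
All input consumed in state q_0 with stack WW$.

WW$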